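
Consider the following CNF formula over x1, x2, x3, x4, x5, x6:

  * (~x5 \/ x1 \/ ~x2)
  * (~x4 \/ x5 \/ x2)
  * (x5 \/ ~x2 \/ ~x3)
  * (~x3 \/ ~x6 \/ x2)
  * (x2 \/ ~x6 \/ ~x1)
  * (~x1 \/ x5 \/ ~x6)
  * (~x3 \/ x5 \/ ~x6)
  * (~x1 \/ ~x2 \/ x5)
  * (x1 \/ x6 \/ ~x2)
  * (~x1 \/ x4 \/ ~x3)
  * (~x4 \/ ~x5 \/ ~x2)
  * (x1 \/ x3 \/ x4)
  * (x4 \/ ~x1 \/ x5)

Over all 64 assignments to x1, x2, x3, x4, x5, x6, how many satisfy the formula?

11

Split on x1, then x2.
  x1=1, x2=1: remaining (x3,x4,x5,x6) ∈ {(0,0,1,0); (0,0,1,1)} — 2.
  x1=1, x2=0: remaining (x3,x4,x5,x6) ∈ {(0,0,1,0); (0,1,1,0); (1,1,1,0)} — 3.
  x1=0, x2=1: remaining (x3,x4,x5,x6) ∈ {(0,1,0,1)} — 1.
  x1=0, x2=0: 5 of the 16 assignments to (x3,x4,x5,x6) work.
Total: 2 + 3 + 1 + 5 = 11.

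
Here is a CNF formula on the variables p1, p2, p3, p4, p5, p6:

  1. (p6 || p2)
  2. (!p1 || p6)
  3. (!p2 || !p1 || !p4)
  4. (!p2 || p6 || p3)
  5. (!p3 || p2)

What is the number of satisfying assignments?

24

Split on p2, then p6.
  p2=T, p6=T: p3, p5 free; 3 ways for (p1,p4) × 2^2 = 12.
  p2=T, p6=F: remaining (p1,p3,p4,p5) ∈ {(F,T,F,F); (F,T,F,T); (F,T,T,F); (F,T,T,T)} — 4.
  p2=F, p6=T: forces p3=F; p1, p4, p5 free → 2^3 = 8.
  p2=F, p6=F: a clause becomes empty — 0.
Total: 12 + 4 + 8 + 0 = 24.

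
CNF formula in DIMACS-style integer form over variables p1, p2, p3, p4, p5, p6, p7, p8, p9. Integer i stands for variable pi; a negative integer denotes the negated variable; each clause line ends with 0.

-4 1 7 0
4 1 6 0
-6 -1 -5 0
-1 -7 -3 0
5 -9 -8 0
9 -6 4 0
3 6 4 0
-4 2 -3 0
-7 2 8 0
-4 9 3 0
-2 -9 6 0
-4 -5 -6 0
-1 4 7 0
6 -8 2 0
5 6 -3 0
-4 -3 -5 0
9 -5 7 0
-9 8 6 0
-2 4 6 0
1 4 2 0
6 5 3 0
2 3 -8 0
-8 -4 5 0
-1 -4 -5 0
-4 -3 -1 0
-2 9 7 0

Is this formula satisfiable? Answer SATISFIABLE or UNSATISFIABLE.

Try p1 = False.
Branch on p2: take p2 = True.
For the remaining variables, p3 = True, p4 = False, p5 = False, p6 = True, p7 = True, p8 = False, p9 = True works.
So p1 = False, p2 = True, p3 = True, p4 = False, p5 = False, p6 = True, p7 = True, p8 = False, p9 = True is a satisfying assignment.

SATISFIABLE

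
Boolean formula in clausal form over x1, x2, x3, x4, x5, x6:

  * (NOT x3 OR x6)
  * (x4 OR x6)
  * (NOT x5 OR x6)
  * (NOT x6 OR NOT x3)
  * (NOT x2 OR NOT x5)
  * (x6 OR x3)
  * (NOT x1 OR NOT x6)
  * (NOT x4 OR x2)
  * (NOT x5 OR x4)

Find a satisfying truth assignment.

x1=0, x2=0, x3=0, x4=0, x5=0, x6=1

Check each clause:
  1. (x6 OR NOT x3) — NOT x3 is true.
  2. (x6 OR x4) — x6 is true.
  3. (x6 OR NOT x5) — NOT x5 is true.
  4. (NOT x6 OR NOT x3) — NOT x3 is true.
  5. (NOT x5 OR NOT x2) — NOT x5 is true.
  6. (x6 OR x3) — x6 is true.
  7. (NOT x1 OR NOT x6) — NOT x1 is true.
  8. (x2 OR NOT x4) — NOT x4 is true.
  9. (NOT x5 OR x4) — NOT x5 is true.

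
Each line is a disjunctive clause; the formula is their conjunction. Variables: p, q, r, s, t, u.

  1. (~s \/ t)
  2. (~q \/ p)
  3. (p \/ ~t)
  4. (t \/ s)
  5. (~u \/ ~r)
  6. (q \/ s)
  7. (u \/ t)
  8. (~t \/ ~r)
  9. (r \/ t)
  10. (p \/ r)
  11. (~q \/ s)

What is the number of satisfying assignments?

4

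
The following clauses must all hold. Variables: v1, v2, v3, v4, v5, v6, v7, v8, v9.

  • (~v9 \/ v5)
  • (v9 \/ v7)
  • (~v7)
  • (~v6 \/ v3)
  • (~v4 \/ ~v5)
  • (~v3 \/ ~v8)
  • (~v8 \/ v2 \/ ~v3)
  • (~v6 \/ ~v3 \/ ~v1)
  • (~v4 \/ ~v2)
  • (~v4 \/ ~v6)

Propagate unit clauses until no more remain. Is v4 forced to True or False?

Unit clause (~v7) sets v7 = False.
(v9 \/ v7): since v7 = False, the clause reduces to (v9). v9 = True.
(~v9 \/ v5) with v9 = True leaves only v5, so v5 = True.
(~v4 \/ ~v5) with v5 = True leaves only ~v4, so v4 = False.

False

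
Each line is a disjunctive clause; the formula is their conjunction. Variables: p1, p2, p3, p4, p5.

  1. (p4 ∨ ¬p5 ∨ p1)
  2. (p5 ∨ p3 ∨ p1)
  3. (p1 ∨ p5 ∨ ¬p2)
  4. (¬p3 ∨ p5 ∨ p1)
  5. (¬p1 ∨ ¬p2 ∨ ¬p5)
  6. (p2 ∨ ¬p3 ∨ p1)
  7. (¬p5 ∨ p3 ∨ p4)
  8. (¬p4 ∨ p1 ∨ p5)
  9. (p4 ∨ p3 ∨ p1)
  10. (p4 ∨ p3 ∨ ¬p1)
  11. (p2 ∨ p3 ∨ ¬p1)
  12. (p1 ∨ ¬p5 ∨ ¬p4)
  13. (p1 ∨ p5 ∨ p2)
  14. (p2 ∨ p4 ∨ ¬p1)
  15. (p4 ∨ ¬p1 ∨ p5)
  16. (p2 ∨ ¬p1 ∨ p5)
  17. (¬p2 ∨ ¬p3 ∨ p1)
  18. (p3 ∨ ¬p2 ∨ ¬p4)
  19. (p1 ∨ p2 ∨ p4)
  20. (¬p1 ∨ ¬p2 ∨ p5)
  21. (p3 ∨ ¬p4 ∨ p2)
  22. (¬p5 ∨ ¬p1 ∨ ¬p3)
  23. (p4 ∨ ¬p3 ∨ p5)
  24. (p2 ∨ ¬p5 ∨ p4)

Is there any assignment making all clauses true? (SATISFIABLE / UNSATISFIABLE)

UNSATISFIABLE

p1 = True:
  p2 = True:
    propagation gives p5=False; an empty clause results — contradiction.
  p2 = False:
    propagation gives p3=True, p4=True, p5=True; an empty clause results — contradiction.
p1 = False:
  p4 = True:
    propagation gives p5=True; an empty clause results — contradiction.
  p4 = False:
    propagation gives p5=False, p3=True; an empty clause results — contradiction.
Every branch closes, so no satisfying assignment exists.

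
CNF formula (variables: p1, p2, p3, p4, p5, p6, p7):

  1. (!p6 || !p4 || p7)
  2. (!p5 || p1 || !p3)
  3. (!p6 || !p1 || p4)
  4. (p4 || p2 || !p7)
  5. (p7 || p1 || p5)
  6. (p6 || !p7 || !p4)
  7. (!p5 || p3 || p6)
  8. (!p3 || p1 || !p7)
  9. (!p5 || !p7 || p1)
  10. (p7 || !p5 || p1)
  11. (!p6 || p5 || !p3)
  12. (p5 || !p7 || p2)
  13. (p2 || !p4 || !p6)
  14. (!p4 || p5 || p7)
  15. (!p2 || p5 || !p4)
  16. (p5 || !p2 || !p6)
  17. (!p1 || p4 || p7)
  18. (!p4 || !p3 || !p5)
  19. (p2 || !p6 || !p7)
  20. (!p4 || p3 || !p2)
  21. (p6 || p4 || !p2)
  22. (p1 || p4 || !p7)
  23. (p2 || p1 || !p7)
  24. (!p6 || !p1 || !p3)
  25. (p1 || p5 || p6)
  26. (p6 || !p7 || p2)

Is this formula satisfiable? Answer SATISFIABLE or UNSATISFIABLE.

p7 = True:
  p6 = True:
    propagation gives p2=True, p5=True, p1=True, p4=True; an empty clause results — contradiction.
  p6 = False:
    propagation gives p4=False, p2=True; an empty clause results — contradiction.
p7 = False:
  p5 = True:
    propagation gives p1=True, p4=True, p6=False, p3=True; an empty clause results — contradiction.
  p5 = False:
    propagation gives p1=True, p4=False; an empty clause results — contradiction.
Every branch closes, so no satisfying assignment exists.

UNSATISFIABLE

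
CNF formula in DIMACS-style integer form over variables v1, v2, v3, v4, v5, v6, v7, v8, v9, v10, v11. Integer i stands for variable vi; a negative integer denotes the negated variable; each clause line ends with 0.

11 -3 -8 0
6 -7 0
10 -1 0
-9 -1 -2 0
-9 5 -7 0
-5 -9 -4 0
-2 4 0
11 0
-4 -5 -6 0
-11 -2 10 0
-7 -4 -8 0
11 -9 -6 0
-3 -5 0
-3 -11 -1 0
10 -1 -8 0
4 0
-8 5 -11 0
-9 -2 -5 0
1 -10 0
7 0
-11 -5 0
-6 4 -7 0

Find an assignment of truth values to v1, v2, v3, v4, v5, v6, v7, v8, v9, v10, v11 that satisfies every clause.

v1 = False, v2 = False, v3 = True, v4 = True, v5 = False, v6 = True, v7 = True, v8 = False, v9 = False, v10 = False, v11 = True

Check each clause:
  1. (~v3 \/ v11 \/ ~v8) — ~v8 is true.
  2. (~v7 \/ v6) — v6 is true.
  3. (v10 \/ ~v1) — ~v1 is true.
  4. (~v2 \/ ~v9 \/ ~v1) — ~v2 is true.
  5. (v5 \/ ~v7 \/ ~v9) — ~v9 is true.
  6. (~v4 \/ ~v5 \/ ~v9) — ~v5 is true.
  7. (~v2 \/ v4) — v4 is true.
  8. (v11) — v11 is true.
  9. (~v6 \/ ~v4 \/ ~v5) — ~v5 is true.
  10. (~v11 \/ ~v2 \/ v10) — ~v2 is true.
  11. (~v4 \/ ~v8 \/ ~v7) — ~v8 is true.
  12. (~v9 \/ ~v6 \/ v11) — v11 is true.
  13. (~v3 \/ ~v5) — ~v5 is true.
  14. (~v3 \/ ~v1 \/ ~v11) — ~v1 is true.
  15. (~v8 \/ v10 \/ ~v1) — ~v8 is true.
  16. (v4) — v4 is true.
  17. (v5 \/ ~v11 \/ ~v8) — ~v8 is true.
  18. (~v9 \/ ~v5 \/ ~v2) — ~v5 is true.
  19. (v1 \/ ~v10) — ~v10 is true.
  20. (v7) — v7 is true.
  21. (~v5 \/ ~v11) — ~v5 is true.
  22. (~v6 \/ v4 \/ ~v7) — v4 is true.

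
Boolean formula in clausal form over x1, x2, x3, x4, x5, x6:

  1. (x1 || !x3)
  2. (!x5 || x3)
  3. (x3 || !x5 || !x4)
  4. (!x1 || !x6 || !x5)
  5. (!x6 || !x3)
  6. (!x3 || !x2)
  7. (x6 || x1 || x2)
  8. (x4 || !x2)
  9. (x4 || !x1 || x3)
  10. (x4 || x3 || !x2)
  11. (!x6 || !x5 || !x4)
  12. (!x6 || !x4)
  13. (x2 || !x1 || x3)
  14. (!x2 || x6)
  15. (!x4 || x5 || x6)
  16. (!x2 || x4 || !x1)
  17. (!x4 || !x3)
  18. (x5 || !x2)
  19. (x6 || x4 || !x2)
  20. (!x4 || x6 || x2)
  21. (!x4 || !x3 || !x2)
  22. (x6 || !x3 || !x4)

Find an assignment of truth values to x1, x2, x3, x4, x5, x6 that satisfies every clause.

Branch on x1: take x1 = True.
Set x2 = False and propagate.
  then x3 is forced to True.
  then x6 is forced to False.
  then x4 is forced to False.
x5 is now unconstrained; take x5 = False.
Check each clause:
  1. (!x3 || x1) — x1 is true.
  2. (x3 || !x5) — x3 is true.
  3. (!x4 || !x5 || x3) — x3 is true.
  4. (!x5 || !x6 || !x1) — !x6 is true.
  5. (!x3 || !x6) — !x6 is true.
  6. (!x2 || !x3) — !x2 is true.
  7. (x6 || x1 || x2) — x1 is true.
  8. (!x2 || x4) — !x2 is true.
  9. (x4 || x3 || !x1) — x3 is true.
  10. (x3 || !x2 || x4) — x3 is true.
  11. (!x4 || !x5 || !x6) — !x6 is true.
  12. (!x6 || !x4) — !x6 is true.
  13. (x3 || x2 || !x1) — x3 is true.
  14. (x6 || !x2) — !x2 is true.
  15. (x5 || !x4 || x6) — !x4 is true.
  16. (x4 || !x1 || !x2) — !x2 is true.
  17. (!x3 || !x4) — !x4 is true.
  18. (x5 || !x2) — !x2 is true.
  19. (x6 || !x2 || x4) — !x2 is true.
  20. (x6 || x2 || !x4) — !x4 is true.
  21. (!x3 || !x4 || !x2) — !x4 is true.
  22. (x6 || !x3 || !x4) — !x4 is true.

x1=True, x2=False, x3=True, x4=False, x5=False, x6=False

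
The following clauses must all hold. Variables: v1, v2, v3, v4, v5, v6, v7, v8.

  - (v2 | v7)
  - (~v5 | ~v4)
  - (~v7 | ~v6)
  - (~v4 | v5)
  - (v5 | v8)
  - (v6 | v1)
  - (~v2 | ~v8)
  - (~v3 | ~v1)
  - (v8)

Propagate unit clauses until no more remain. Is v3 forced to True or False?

(v8) stands alone — v8 = True.
In (~v2 | ~v8), ~v8 is now false; ~v2 must hold, so v2 = False.
In (v2 | v7), v2 is now false; v7 must hold, so v7 = True.
(~v6 | ~v7): since v7 = True, the clause reduces to (~v6). v6 = False.
(v6 | v1) with v6 = False leaves only v1, so v1 = True.
In (~v3 | ~v1), ~v1 is now false; ~v3 must hold, so v3 = False.

False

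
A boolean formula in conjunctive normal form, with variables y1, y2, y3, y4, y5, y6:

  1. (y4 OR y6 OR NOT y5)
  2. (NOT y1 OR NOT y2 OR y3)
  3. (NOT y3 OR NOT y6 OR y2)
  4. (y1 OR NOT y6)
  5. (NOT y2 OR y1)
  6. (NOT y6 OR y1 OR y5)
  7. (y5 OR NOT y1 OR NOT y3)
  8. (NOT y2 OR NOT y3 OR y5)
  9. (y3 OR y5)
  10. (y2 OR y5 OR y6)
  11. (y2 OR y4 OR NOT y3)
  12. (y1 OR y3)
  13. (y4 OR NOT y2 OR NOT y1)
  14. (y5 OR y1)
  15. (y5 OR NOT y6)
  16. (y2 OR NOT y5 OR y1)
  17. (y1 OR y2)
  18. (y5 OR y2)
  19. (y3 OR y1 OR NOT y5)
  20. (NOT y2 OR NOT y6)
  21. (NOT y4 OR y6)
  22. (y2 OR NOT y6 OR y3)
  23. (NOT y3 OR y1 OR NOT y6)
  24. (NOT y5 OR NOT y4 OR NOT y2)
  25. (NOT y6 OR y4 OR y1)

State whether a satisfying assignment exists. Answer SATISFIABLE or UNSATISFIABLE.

y1 = True:
  y2 = True:
    propagation gives y3=True, y5=True, y4=True; an empty clause results — contradiction.
  y2 = False:
    y6 = True:
      propagation gives y3=False; contradiction.
    y6 = False:
      propagation gives y4=True; contradiction.
y1 = False:
  propagation gives y6=False, y2=False; an empty clause results — contradiction.
Every branch closes, so no satisfying assignment exists.

UNSATISFIABLE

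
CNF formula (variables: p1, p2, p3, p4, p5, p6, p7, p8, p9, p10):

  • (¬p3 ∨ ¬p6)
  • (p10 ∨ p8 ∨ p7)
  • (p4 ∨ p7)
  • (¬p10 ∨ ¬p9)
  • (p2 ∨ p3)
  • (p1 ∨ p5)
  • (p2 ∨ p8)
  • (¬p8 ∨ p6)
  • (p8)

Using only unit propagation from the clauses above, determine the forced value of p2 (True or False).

True

(p8) stands alone — p8 = True.
(p6 ∨ ¬p8) with p8 = True leaves only p6, so p6 = True.
From (¬p3 ∨ ¬p6) and p6 = True: p3 = False.
In (p3 ∨ p2), p3 is now false; p2 must hold, so p2 = True.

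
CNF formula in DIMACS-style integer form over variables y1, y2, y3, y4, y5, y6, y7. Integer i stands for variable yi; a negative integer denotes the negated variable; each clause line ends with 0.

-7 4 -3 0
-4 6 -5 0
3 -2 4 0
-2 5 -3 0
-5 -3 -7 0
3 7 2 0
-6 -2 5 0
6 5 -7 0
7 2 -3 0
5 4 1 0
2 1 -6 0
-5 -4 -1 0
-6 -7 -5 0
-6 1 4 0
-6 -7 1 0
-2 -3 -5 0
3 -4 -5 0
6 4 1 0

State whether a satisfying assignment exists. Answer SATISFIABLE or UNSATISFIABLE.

SATISFIABLE

Try y1 = True.
The remaining clauses are satisfied by y2 = False, y3 = False, y4 = False, y5 = True, y6 = False, y7 = True.
So y1 = T, y2 = F, y3 = F, y4 = F, y5 = T, y6 = F, y7 = T is a satisfying assignment.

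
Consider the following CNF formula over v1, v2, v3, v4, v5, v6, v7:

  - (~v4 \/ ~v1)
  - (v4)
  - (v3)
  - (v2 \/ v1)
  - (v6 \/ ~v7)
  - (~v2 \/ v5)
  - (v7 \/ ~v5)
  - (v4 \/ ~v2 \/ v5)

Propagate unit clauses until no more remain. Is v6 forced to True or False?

True

(v4) is a unit clause: v4 = True.
In (~v4 \/ ~v1), ~v4 is now false; ~v1 must hold, so v1 = False.
Unit clause (v3) sets v3 = True.
In (v2 \/ v1), v1 is now false; v2 must hold, so v2 = True.
(~v2 \/ v5): since v2 = True, the clause reduces to (v5). v5 = True.
In (~v5 \/ v7), ~v5 is now false; v7 must hold, so v7 = True.
In (v6 \/ ~v7), ~v7 is now false; v6 must hold, so v6 = True.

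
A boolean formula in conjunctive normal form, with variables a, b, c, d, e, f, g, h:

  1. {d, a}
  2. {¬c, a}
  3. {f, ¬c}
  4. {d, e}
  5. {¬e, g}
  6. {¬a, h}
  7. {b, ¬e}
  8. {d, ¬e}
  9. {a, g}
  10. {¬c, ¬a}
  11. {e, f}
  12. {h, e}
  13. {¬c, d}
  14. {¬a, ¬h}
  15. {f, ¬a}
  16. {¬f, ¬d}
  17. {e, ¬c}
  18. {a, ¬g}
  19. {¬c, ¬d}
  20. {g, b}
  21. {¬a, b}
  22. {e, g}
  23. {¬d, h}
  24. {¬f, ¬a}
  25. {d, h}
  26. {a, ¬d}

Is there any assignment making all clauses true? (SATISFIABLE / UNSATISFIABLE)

a = True:
  propagation gives h=True; an empty clause results — contradiction.
a = False:
  propagation gives d=True; an empty clause results — contradiction.
Every branch closes, so no satisfying assignment exists.

UNSATISFIABLE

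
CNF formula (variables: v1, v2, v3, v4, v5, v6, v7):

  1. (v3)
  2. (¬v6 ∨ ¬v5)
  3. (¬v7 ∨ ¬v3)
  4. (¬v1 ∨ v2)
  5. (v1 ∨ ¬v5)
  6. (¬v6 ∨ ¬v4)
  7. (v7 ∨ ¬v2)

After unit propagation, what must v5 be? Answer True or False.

(v3) stands alone — v3 = True.
In (¬v3 ∨ ¬v7), ¬v3 is now false; ¬v7 must hold, so v7 = False.
(v7 ∨ ¬v2) with v7 = False leaves only ¬v2, so v2 = False.
(v2 ∨ ¬v1): since v2 = False, the clause reduces to (¬v1). v1 = False.
In (v1 ∨ ¬v5), v1 is now false; ¬v5 must hold, so v5 = False.

False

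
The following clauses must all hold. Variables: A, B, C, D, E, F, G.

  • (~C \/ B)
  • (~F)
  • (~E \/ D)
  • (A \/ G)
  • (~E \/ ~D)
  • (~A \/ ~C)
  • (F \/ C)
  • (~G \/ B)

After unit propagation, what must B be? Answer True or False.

True

(~F) stands alone — F = False.
(F \/ C): since F = False, the clause reduces to (C). C = True.
(~C \/ B) with C = True leaves only B, so B = True.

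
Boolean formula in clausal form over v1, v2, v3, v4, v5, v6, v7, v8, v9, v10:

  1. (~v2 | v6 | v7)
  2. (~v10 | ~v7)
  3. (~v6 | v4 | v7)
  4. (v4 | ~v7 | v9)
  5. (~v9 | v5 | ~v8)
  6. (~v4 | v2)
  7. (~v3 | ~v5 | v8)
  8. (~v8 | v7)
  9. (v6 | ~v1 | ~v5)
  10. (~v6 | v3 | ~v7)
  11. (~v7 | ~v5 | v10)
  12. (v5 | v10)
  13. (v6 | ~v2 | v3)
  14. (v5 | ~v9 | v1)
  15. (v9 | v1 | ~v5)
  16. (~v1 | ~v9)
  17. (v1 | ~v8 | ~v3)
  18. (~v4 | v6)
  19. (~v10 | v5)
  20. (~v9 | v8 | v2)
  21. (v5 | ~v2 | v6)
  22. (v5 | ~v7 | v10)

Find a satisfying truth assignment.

Set v1 = False and propagate.
The remaining clauses are satisfied by v2 = True, v3 = False, v4 = True, v5 = True, v6 = True, v7 = False, v8 = False, v9 = True, v10 = False.

v1 = False, v2 = True, v3 = False, v4 = True, v5 = True, v6 = True, v7 = False, v8 = False, v9 = True, v10 = False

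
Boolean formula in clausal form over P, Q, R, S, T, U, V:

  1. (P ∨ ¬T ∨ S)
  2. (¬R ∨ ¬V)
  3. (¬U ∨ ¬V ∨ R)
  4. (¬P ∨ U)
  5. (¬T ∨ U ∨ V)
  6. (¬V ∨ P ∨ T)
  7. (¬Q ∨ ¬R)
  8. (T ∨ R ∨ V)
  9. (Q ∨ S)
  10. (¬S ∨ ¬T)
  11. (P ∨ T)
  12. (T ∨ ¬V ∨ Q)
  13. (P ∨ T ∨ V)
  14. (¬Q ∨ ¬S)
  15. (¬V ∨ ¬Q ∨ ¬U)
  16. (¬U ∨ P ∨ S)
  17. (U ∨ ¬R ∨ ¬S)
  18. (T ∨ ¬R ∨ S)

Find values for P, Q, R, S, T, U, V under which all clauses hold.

P=T, Q=F, R=T, S=T, T=F, U=T, V=F

Check each clause:
  1. (¬T ∨ P ∨ S) — P is true.
  2. (¬V ∨ ¬R) — ¬V is true.
  3. (R ∨ ¬V ∨ ¬U) — ¬V is true.
  4. (¬P ∨ U) — U is true.
  5. (¬T ∨ V ∨ U) — ¬T is true.
  6. (¬V ∨ P ∨ T) — P is true.
  7. (¬R ∨ ¬Q) — ¬Q is true.
  8. (V ∨ T ∨ R) — R is true.
  9. (S ∨ Q) — S is true.
  10. (¬S ∨ ¬T) — ¬T is true.
  11. (T ∨ P) — P is true.
  12. (Q ∨ ¬V ∨ T) — ¬V is true.
  13. (T ∨ V ∨ P) — P is true.
  14. (¬Q ∨ ¬S) — ¬Q is true.
  15. (¬Q ∨ ¬U ∨ ¬V) — ¬V is true.
  16. (P ∨ ¬U ∨ S) — P is true.
  17. (U ∨ ¬S ∨ ¬R) — U is true.
  18. (¬R ∨ T ∨ S) — S is true.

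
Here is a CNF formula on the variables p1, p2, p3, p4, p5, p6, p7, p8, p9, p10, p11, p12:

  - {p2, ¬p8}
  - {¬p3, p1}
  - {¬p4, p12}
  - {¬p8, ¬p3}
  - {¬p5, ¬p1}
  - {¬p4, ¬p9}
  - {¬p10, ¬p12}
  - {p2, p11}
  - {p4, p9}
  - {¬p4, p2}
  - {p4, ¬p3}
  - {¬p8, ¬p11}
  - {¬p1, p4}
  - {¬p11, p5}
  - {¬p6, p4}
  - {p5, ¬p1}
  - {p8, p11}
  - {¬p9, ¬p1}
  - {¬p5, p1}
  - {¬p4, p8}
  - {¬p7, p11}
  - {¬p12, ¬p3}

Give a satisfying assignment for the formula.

p1=0, p2=1, p3=0, p4=0, p5=0, p6=0, p7=0, p8=1, p9=1, p10=0, p11=0, p12=0

p2 occurs only positively in the remaining clauses — set p2 = True.
p3 occurs only negated in the remaining clauses — set p3 = False.
Branch on p1: take p1 = False.
  then p5 is forced to False.
  then p11 is forced to False.
  then p8 is forced to True.
  then p7 is forced to False.
For the remaining variables, p4 = False, p6 = False, p9 = True, p10 = False, p12 = False works.
Every clause has at least one true literal under this assignment.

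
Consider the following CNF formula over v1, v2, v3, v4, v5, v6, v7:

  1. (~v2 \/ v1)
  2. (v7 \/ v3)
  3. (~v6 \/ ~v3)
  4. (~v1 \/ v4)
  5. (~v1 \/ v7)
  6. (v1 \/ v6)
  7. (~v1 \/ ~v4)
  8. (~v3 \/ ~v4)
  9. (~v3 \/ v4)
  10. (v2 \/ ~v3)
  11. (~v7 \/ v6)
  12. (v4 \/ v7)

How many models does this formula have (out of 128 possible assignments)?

4

The models are:
  v1=F v2=F v3=F v4=F v5=F v6=T v7=T
  v1=F v2=F v3=F v4=F v5=T v6=T v7=T
  v1=F v2=F v3=F v4=T v5=F v6=T v7=T
  v1=F v2=F v3=F v4=T v5=T v6=T v7=T
That's 4 in total.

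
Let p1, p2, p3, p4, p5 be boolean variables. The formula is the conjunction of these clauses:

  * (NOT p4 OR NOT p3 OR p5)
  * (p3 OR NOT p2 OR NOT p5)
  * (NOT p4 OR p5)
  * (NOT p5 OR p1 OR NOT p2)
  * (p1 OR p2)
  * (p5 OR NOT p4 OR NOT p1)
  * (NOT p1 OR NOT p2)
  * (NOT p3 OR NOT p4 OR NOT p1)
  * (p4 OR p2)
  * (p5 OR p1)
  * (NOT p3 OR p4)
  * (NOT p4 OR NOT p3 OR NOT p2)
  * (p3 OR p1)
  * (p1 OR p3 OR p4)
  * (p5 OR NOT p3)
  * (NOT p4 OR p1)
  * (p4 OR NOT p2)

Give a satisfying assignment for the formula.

p1=True  p2=False  p3=False  p4=True  p5=True

Set p1 = True and propagate.
  then p2 is forced to False.
  then p4 is forced to True.
  then p5 is forced to True.
  then p3 is forced to False.
Every clause has at least one true literal under this assignment.
Check each clause:
  1. (NOT p4 OR NOT p3 OR p5) — NOT p3 is true.
  2. (p3 OR NOT p2 OR NOT p5) — NOT p2 is true.
  3. (NOT p4 OR p5) — p5 is true.
  4. (NOT p2 OR NOT p5 OR p1) — p1 is true.
  5. (p1 OR p2) — p1 is true.
  6. (p5 OR NOT p1 OR NOT p4) — p5 is true.
  7. (NOT p2 OR NOT p1) — NOT p2 is true.
  8. (NOT p1 OR NOT p3 OR NOT p4) — NOT p3 is true.
  9. (p4 OR p2) — p4 is true.
  10. (p5 OR p1) — p1 is true.
  11. (p4 OR NOT p3) — p4 is true.
  12. (NOT p4 OR NOT p2 OR NOT p3) — NOT p3 is true.
  13. (p3 OR p1) — p1 is true.
  14. (p4 OR p3 OR p1) — p1 is true.
  15. (p5 OR NOT p3) — p5 is true.
  16. (p1 OR NOT p4) — p1 is true.
  17. (p4 OR NOT p2) — p4 is true.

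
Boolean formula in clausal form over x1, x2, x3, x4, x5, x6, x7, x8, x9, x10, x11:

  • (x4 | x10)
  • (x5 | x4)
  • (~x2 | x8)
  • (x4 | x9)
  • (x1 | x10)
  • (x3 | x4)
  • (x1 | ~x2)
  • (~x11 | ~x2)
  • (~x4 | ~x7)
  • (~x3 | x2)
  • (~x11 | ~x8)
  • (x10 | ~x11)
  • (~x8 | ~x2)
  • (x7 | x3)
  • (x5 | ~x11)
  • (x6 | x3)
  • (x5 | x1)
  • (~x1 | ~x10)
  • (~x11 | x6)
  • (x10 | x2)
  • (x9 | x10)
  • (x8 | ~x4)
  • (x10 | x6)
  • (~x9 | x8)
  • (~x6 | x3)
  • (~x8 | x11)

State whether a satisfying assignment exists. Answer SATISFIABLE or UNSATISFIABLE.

x10 = True:
  propagation gives x1=False, x2=False, x3=False, x4=True; an empty clause results — contradiction.
x10 = False:
  propagation gives x4=True, x1=True, x7=False, x11=False; an empty clause results — contradiction.
Every branch closes, so no satisfying assignment exists.

UNSATISFIABLE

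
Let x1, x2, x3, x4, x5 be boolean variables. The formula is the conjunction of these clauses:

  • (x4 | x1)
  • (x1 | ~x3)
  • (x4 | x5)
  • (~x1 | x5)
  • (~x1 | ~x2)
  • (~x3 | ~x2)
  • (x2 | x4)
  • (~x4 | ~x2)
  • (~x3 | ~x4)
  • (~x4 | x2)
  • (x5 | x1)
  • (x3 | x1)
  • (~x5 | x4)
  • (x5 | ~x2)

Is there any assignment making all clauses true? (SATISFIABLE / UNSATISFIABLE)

x4 = True:
  propagation gives x2=False; an empty clause results — contradiction.
x4 = False:
  propagation gives x1=True, x5=True; an empty clause results — contradiction.
Every branch closes, so no satisfying assignment exists.

UNSATISFIABLE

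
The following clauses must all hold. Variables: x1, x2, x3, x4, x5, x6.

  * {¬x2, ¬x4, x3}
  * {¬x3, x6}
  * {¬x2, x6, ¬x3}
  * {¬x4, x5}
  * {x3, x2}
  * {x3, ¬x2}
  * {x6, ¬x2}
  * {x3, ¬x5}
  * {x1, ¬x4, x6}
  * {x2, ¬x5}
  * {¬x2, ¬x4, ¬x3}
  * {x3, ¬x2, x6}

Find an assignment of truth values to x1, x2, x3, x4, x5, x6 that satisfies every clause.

x1=F  x2=T  x3=T  x4=F  x5=T  x6=T

Check each clause:
  1. {¬x4, ¬x2, x3} — x3 is true.
  2. {¬x3, x6} — x6 is true.
  3. {¬x3, ¬x2, x6} — x6 is true.
  4. {¬x4, x5} — ¬x4 is true.
  5. {x3, x2} — x2 is true.
  6. {x3, ¬x2} — x3 is true.
  7. {¬x2, x6} — x6 is true.
  8. {x3, ¬x5} — x3 is true.
  9. {¬x4, x6, x1} — ¬x4 is true.
  10. {x2, ¬x5} — x2 is true.
  11. {¬x3, ¬x2, ¬x4} — ¬x4 is true.
  12. {x6, ¬x2, x3} — x3 is true.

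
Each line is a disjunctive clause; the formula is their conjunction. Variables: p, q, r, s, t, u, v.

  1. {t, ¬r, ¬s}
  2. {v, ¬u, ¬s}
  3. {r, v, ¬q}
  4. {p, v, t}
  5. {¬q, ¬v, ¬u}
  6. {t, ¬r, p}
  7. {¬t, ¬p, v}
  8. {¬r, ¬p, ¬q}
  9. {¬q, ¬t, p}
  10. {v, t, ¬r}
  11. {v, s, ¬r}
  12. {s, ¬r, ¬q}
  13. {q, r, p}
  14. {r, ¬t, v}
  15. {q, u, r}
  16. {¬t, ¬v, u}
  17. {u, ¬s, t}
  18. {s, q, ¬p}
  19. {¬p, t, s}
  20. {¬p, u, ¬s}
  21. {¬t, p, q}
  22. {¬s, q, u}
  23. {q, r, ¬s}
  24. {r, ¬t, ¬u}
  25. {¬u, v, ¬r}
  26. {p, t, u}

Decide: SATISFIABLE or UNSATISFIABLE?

Branch on p: take p = True.
Set q = False and propagate.
  then s is forced to True.
  then u is forced to True.
  then v is forced to True.
  then r is forced to True.
  then t is forced to True.
Every clause has at least one true literal under this assignment.
So p=T, q=F, r=T, s=T, t=T, u=T, v=T is a satisfying assignment.

SATISFIABLE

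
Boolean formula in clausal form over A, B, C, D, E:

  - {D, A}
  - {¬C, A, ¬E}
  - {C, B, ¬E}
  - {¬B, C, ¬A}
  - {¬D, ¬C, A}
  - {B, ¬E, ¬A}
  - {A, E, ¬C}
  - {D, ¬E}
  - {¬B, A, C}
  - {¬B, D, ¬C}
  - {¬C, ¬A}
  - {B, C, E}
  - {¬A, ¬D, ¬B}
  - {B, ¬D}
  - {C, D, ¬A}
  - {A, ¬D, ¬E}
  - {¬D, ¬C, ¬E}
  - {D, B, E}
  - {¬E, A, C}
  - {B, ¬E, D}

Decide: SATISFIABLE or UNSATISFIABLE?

UNSATISFIABLE

A = True:
  propagation gives C=False, B=False, E=False; an empty clause results — contradiction.
A = False:
  propagation gives D=True, C=False, B=False; an empty clause results — contradiction.
Every branch closes, so no satisfying assignment exists.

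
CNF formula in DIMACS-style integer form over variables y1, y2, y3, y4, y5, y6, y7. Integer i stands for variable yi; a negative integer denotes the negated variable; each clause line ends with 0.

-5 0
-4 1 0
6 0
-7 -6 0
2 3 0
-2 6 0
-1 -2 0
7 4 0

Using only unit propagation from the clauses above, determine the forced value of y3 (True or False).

(¬y5) is a unit clause: y5 = False.
(y6) is a unit clause: y6 = True.
From (¬y6 ∨ ¬y7) and y6 = True: y7 = False.
From (y4 ∨ y7) and y7 = False: y4 = True.
(y1 ∨ ¬y4): since y4 = True, the clause reduces to (y1). y1 = True.
(¬y1 ∨ ¬y2): since y1 = True, the clause reduces to (¬y2). y2 = False.
In (y2 ∨ y3), y2 is now false; y3 must hold, so y3 = True.

True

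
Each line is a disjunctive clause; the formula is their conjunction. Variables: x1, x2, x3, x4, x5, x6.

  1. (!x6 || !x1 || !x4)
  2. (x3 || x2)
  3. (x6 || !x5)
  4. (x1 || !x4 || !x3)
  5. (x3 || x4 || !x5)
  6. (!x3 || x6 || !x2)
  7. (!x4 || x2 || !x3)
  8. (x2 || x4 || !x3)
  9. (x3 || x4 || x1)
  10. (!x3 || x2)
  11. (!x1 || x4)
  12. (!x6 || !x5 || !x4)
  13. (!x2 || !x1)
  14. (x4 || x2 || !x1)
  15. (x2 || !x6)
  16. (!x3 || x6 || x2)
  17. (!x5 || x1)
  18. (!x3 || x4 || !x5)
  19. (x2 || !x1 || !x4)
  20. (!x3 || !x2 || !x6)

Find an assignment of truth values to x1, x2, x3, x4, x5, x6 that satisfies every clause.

x1=False, x2=True, x3=False, x4=True, x5=False, x6=True

x5 occurs only negated in the remaining clauses — set x5 = False.
Try x1 = False.
For the remaining variables, x2 = True, x3 = False, x4 = True, x6 = True works.
Check each clause:
  1. (!x1 || !x4 || !x6) — !x1 is true.
  2. (x3 || x2) — x2 is true.
  3. (x6 || !x5) — !x5 is true.
  4. (!x4 || x1 || !x3) — !x3 is true.
  5. (x4 || x3 || !x5) — x4 is true.
  6. (!x2 || !x3 || x6) — !x3 is true.
  7. (!x3 || x2 || !x4) — x2 is true.
  8. (x4 || x2 || !x3) — x2 is true.
  9. (x4 || x1 || x3) — x4 is true.
  10. (x2 || !x3) — x2 is true.
  11. (!x1 || x4) — x4 is true.
  12. (!x4 || !x5 || !x6) — !x5 is true.
  13. (!x1 || !x2) — !x1 is true.
  14. (x4 || !x1 || x2) — x2 is true.
  15. (!x6 || x2) — x2 is true.
  16. (x2 || !x3 || x6) — x2 is true.
  17. (x1 || !x5) — !x5 is true.
  18. (x4 || !x3 || !x5) — !x5 is true.
  19. (!x4 || !x1 || x2) — x2 is true.
  20. (!x6 || !x2 || !x3) — !x3 is true.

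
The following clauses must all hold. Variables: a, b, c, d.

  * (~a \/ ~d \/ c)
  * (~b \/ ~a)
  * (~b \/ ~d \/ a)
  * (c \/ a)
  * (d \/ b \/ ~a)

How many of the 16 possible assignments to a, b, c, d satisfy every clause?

4

The models are:
  a=0 b=0 c=1 d=0
  a=0 b=0 c=1 d=1
  a=0 b=1 c=1 d=0
  a=1 b=0 c=1 d=1
Count: 4.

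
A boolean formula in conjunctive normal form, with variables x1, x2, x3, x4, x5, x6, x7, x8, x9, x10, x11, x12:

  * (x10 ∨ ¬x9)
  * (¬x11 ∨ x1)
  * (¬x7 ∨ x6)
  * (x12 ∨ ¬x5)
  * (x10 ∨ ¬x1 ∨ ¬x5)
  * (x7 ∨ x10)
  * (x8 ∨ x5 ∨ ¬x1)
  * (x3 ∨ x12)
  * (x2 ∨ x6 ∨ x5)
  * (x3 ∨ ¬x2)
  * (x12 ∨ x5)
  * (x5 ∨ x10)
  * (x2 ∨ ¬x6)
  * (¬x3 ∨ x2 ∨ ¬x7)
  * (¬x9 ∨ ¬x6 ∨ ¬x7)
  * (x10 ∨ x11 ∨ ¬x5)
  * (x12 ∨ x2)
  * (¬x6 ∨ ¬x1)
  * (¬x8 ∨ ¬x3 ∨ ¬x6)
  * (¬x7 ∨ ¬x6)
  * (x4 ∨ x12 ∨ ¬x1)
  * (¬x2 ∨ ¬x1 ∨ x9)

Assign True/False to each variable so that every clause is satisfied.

Pure literal: x4 appears only positively; assign x4 = True.
x10 occurs only positively in the remaining clauses — set x10 = True.
Set x1 = False and propagate.
  then x11 is forced to False.
The remaining clauses are satisfied by x2 = False, x3 = True, x5 = True, x6 = False, x7 = False, x8 = False, x9 = True, x12 = True.
Check each clause:
  1. (x10 ∨ ¬x9) — x10 is true.
  2. (¬x11 ∨ x1) — ¬x11 is true.
  3. (¬x7 ∨ x6) — ¬x7 is true.
  4. (¬x5 ∨ x12) — x12 is true.
  5. (¬x1 ∨ x10 ∨ ¬x5) — x10 is true.
  6. (x7 ∨ x10) — x10 is true.
  7. (¬x1 ∨ x5 ∨ x8) — x5 is true.
  8. (x12 ∨ x3) — x3 is true.
  9. (x5 ∨ x2 ∨ x6) — x5 is true.
  10. (¬x2 ∨ x3) — x3 is true.
  11. (x5 ∨ x12) — x12 is true.
  12. (x10 ∨ x5) — x10 is true.
  13. (¬x6 ∨ x2) — ¬x6 is true.
  14. (¬x7 ∨ x2 ∨ ¬x3) — ¬x7 is true.
  15. (¬x6 ∨ ¬x7 ∨ ¬x9) — ¬x7 is true.
  16. (x11 ∨ ¬x5 ∨ x10) — x10 is true.
  17. (x12 ∨ x2) — x12 is true.
  18. (¬x6 ∨ ¬x1) — ¬x6 is true.
  19. (¬x3 ∨ ¬x6 ∨ ¬x8) — ¬x8 is true.
  20. (¬x7 ∨ ¬x6) — ¬x7 is true.
  21. (x12 ∨ x4 ∨ ¬x1) — x4 is true.
  22. (x9 ∨ ¬x1 ∨ ¬x2) — x9 is true.

x1=False, x2=False, x3=True, x4=True, x5=True, x6=False, x7=False, x8=False, x9=True, x10=True, x11=False, x12=True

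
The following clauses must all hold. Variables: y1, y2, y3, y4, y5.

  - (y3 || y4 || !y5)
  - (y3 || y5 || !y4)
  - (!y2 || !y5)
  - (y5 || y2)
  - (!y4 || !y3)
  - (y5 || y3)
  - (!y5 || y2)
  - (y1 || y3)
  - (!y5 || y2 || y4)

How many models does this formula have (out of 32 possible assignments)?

2

The models are:
  y1=F y2=T y3=T y4=F y5=F
  y1=T y2=T y3=T y4=F y5=F
That's 2 in total.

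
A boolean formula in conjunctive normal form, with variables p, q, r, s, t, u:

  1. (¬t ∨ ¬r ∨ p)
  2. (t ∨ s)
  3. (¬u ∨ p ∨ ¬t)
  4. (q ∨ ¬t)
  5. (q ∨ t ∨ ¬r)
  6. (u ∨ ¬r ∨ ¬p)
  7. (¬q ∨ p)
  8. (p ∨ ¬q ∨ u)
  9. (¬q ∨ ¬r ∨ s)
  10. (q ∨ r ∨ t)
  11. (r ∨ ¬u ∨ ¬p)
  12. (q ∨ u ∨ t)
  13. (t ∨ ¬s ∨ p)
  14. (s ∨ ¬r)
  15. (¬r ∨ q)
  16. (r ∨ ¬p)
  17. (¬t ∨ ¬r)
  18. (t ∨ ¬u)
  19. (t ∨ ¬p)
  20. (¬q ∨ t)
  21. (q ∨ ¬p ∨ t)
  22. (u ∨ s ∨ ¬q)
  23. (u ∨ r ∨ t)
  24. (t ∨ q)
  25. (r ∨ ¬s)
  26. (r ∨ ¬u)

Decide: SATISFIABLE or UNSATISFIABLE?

t = True:
  propagation gives q=True, p=True, r=True; an empty clause results — contradiction.
t = False:
  propagation gives s=True, p=True; an empty clause results — contradiction.
Every branch closes, so no satisfying assignment exists.

UNSATISFIABLE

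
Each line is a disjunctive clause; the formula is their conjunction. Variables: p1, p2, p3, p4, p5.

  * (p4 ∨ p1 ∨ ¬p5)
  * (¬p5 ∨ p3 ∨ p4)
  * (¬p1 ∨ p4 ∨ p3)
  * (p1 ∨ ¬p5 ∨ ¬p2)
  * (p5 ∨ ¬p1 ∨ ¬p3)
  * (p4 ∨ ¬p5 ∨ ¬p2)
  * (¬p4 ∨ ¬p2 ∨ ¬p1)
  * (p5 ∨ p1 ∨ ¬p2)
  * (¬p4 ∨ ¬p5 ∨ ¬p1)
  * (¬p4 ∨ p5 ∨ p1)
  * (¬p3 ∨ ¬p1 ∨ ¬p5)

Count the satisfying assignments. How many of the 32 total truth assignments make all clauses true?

5

The models are:
  p1=0 p2=0 p3=0 p4=0 p5=0
  p1=0 p2=0 p3=0 p4=1 p5=1
  p1=0 p2=0 p3=1 p4=0 p5=0
  p1=0 p2=0 p3=1 p4=1 p5=1
  p1=1 p2=0 p3=0 p4=1 p5=0
Count: 5.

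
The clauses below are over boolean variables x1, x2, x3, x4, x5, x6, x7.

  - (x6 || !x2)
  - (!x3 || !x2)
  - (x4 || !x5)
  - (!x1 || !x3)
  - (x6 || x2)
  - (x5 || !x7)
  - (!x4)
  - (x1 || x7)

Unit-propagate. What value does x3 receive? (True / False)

Unit clause (!x4) sets x4 = False.
(x4 || !x5): since x4 = False, the clause reduces to (!x5). x5 = False.
From (x5 || !x7) and x5 = False: x7 = False.
From (x1 || x7) and x7 = False: x1 = True.
(!x3 || !x1): since x1 = True, the clause reduces to (!x3). x3 = False.

False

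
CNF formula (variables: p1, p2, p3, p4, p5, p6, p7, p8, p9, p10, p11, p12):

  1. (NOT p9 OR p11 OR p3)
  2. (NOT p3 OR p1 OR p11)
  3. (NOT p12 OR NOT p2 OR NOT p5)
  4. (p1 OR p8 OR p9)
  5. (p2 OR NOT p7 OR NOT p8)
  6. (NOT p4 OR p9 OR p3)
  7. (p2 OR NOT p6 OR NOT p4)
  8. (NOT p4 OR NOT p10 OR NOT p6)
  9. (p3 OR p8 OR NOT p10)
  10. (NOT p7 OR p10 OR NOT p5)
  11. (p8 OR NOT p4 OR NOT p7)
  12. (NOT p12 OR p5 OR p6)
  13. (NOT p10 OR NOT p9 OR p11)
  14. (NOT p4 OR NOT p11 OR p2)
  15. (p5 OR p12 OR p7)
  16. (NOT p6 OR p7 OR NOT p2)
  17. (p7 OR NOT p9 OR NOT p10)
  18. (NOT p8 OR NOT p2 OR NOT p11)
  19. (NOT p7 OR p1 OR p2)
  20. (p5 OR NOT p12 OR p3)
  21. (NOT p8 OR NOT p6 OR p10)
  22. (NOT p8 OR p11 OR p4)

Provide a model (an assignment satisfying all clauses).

p1 = True, p2 = False, p3 = True, p4 = False, p5 = False, p6 = True, p7 = True, p8 = False, p9 = False, p10 = False, p11 = True, p12 = True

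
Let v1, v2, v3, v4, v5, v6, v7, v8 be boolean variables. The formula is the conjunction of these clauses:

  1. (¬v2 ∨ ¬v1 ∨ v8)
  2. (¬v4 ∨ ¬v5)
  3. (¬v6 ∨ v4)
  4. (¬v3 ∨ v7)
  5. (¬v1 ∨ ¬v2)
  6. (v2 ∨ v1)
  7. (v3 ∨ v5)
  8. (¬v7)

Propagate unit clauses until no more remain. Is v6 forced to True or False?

False

(¬v7) stands alone — v7 = False.
(v7 ∨ ¬v3): since v7 = False, the clause reduces to (¬v3). v3 = False.
In (v3 ∨ v5), v3 is now false; v5 must hold, so v5 = True.
From (¬v5 ∨ ¬v4) and v5 = True: v4 = False.
(v4 ∨ ¬v6) with v4 = False leaves only ¬v6, so v6 = False.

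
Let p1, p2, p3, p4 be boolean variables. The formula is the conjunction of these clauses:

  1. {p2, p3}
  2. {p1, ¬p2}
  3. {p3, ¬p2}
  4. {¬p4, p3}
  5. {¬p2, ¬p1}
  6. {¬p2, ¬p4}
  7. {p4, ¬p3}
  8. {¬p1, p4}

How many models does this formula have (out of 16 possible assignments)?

The models are:
  p1=F p2=F p3=T p4=T
  p1=T p2=F p3=T p4=T
Count: 2.

2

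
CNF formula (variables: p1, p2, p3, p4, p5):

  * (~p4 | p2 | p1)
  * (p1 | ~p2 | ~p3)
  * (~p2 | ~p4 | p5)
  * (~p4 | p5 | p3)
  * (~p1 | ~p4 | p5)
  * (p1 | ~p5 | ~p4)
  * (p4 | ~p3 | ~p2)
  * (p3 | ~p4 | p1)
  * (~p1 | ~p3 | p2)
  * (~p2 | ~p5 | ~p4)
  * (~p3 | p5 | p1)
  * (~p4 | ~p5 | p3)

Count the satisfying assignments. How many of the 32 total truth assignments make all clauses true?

9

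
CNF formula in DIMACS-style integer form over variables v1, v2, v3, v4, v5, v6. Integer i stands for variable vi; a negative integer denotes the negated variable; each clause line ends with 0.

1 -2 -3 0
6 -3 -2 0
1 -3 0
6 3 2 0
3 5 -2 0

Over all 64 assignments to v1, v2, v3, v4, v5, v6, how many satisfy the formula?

28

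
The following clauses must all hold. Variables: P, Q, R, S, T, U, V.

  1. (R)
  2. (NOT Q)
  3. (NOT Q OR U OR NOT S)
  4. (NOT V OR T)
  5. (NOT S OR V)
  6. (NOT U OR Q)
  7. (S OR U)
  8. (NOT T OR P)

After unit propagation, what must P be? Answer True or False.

True

Unit clause (R) sets R = True.
(NOT Q) stands alone — Q = False.
From (NOT U OR Q) and Q = False: U = False.
In (S OR U), U is now false; S must hold, so S = True.
From (NOT S OR V) and S = True: V = True.
From (T OR NOT V) and V = True: T = True.
(NOT T OR P) with T = True leaves only P, so P = True.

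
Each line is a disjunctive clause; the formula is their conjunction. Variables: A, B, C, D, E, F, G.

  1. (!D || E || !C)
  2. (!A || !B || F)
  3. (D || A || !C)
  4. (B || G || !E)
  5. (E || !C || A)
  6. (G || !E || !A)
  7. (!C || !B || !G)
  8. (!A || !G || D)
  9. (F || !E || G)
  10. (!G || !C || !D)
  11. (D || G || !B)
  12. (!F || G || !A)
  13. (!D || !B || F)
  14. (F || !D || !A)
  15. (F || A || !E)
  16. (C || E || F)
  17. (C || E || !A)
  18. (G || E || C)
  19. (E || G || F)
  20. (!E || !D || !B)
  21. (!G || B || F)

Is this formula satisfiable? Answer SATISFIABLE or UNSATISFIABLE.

SATISFIABLE

Set A = False and propagate.
For the remaining variables, B = False, C = False, D = True, E = True, F = True, G = True works.
Every clause has at least one true literal under this assignment.
So A=False  B=False  C=False  D=True  E=True  F=True  G=True is a satisfying assignment.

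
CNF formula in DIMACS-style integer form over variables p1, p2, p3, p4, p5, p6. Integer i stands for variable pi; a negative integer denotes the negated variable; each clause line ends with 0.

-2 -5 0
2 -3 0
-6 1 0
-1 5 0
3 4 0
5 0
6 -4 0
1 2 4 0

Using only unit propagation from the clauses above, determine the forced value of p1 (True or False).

True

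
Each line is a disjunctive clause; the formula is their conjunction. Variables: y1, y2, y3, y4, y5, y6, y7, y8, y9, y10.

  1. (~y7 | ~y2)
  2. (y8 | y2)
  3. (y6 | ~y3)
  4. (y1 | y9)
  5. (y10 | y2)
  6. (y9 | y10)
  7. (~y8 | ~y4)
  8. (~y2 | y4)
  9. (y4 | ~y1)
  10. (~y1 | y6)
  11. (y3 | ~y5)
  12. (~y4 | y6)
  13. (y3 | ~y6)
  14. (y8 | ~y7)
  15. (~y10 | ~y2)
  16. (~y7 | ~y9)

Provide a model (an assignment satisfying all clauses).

y1=0, y2=1, y3=1, y4=1, y5=1, y6=1, y7=0, y8=0, y9=1, y10=0

Check each clause:
  1. (~y2 | ~y7) — ~y7 is true.
  2. (y2 | y8) — y2 is true.
  3. (~y3 | y6) — y6 is true.
  4. (y1 | y9) — y9 is true.
  5. (y2 | y10) — y2 is true.
  6. (y9 | y10) — y9 is true.
  7. (~y4 | ~y8) — ~y8 is true.
  8. (y4 | ~y2) — y4 is true.
  9. (~y1 | y4) — y4 is true.
  10. (~y1 | y6) — ~y1 is true.
  11. (~y5 | y3) — y3 is true.
  12. (y6 | ~y4) — y6 is true.
  13. (~y6 | y3) — y3 is true.
  14. (~y7 | y8) — ~y7 is true.
  15. (~y2 | ~y10) — ~y10 is true.
  16. (~y7 | ~y9) — ~y7 is true.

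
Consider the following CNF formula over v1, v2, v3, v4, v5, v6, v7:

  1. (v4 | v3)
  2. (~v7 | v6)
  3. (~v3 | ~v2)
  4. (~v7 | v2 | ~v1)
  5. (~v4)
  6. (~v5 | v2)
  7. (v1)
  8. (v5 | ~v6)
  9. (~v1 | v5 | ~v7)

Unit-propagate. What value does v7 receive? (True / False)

Unit clause (~v4) sets v4 = False.
In (v4 | v3), v4 is now false; v3 must hold, so v3 = True.
In (~v2 | ~v3), ~v3 is now false; ~v2 must hold, so v2 = False.
From (v2 | ~v5) and v2 = False: v5 = False.
Unit clause (v1) sets v1 = True.
In (~v1 | v2 | ~v7), v2, ~v1 are now false; ~v7 must hold, so v7 = False.

False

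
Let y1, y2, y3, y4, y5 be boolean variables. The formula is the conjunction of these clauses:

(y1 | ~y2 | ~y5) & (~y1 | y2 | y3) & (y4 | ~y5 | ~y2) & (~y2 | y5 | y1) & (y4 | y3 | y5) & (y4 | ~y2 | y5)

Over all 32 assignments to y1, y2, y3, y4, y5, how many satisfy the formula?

15

Case analysis on y2 and y5:
  y2=T, y5=T: remaining (y1,y3,y4) ∈ {(T,F,T); (T,T,T)} — 2.
  y2=T, y5=F: remaining (y1,y3,y4) ∈ {(T,F,T); (T,T,T)} — 2.
  y2=F, y5=T: y4 free; 3 ways for (y1,y3) × 2^1 = 6.
  y2=F, y5=F: 5 of the 8 assignments to (y1,y3,y4) work.
Total: 2 + 2 + 6 + 5 = 15.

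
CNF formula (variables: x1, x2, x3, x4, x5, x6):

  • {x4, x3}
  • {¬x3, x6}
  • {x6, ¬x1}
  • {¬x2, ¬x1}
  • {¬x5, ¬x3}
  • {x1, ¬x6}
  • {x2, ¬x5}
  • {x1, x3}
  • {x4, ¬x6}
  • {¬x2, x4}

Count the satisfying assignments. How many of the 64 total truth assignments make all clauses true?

2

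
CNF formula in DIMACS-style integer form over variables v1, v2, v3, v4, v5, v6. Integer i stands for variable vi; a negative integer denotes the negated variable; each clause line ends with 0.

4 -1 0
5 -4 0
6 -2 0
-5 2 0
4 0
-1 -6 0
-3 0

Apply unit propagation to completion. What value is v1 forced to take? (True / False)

(v4) is a unit clause: v4 = True.
(v5 \/ ~v4): since v4 = True, the clause reduces to (v5). v5 = True.
(v2 \/ ~v5): since v5 = True, the clause reduces to (v2). v2 = True.
(v6 \/ ~v2): since v2 = True, the clause reduces to (v6). v6 = True.
From (~v1 \/ ~v6) and v6 = True: v1 = False.

False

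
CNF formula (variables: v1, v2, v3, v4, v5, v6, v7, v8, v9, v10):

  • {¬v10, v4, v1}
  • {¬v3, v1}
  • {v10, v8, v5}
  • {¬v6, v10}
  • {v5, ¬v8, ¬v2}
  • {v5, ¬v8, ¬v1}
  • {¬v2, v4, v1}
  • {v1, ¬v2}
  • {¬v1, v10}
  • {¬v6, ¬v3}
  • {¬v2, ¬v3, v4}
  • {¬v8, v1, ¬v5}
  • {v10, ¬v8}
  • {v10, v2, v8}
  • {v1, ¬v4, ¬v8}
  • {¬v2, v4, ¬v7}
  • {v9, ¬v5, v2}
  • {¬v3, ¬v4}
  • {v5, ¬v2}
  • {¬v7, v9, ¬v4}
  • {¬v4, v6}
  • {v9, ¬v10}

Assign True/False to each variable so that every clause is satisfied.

v1=1, v2=0, v3=1, v4=0, v5=0, v6=0, v7=1, v8=0, v9=1, v10=1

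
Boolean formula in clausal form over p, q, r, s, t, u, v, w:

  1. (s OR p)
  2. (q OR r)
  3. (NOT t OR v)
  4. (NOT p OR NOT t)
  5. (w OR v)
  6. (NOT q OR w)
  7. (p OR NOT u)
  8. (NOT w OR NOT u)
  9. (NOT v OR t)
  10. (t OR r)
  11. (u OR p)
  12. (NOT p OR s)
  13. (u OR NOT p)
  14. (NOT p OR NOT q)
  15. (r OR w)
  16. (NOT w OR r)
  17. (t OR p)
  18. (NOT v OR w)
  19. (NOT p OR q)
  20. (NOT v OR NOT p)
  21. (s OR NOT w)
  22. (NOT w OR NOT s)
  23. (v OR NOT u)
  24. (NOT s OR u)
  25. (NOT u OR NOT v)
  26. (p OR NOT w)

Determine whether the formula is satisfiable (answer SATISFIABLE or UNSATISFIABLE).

UNSATISFIABLE

p = True:
  propagation gives t=False, v=False, w=True, u=False; an empty clause results — contradiction.
p = False:
  propagation gives s=True, u=False; an empty clause results — contradiction.
Every branch closes, so no satisfying assignment exists.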